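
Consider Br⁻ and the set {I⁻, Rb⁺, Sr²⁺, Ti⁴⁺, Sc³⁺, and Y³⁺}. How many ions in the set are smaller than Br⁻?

Work out protons and electrons: Ti⁴⁺: 18 e⁻, Z=22, Sc³⁺: 18 e⁻, Z=21, Y³⁺: 36 e⁻, Z=39, Sr²⁺: 36 e⁻, Z=38, Rb⁺: 36 e⁻, Z=37, Br⁻: 36 e⁻, Z=35, I⁻: 54 e⁻, Z=53. Ti⁴⁺ < Sc³⁺ (both 18 e⁻, Z=22>21); Sc³⁺ < Y³⁺ (same group, 1 shell fewer); Y³⁺ < Sr²⁺ (both 36 e⁻, Z=39>38); Sr²⁺ < Rb⁺ (both 36 e⁻, Z=38>37); Rb⁺ < Br⁻ (isoelectronic, higher Z=37 is smaller); Br⁻ < I⁻ (same group, period 4 vs 5).
Overall: Ti⁴⁺ < Sc³⁺ < Y³⁺ < Sr²⁺ < Rb⁺ < Br⁻ < I⁻. Br⁻ has 5 below it and 1 above. That's 5.

5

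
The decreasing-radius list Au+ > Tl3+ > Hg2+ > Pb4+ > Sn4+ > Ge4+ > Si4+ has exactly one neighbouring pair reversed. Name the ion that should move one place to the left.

Scanning neighbour by neighbour, only Tl3+/Hg2+ violates a trend: Tl3+ and Hg2+ share 78 electrons; the higher nuclear charge on Tl (Z=81) contracts it more, so Tl3+ < Hg2+. That makes Hg2+ the one sitting a position late relative to where it belongs.

Hg2+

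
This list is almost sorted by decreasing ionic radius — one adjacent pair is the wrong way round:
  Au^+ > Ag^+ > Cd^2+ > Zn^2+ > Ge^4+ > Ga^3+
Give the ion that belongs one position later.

Ge^4+

The pair Ge^4+, Ga^3+ is the wrong way round — both have 28 electrons but Z(Ge)=32 > Z(Ga)=31, so Ge^4+ should be the smaller of the two. All other adjacent pairs agree with periodic trends, so Ge^4+ is the misplaced ion.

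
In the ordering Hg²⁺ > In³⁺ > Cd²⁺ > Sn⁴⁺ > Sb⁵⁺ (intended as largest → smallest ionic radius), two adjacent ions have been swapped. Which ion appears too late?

Check each adjacent pair. In³⁺ and Cd²⁺ are reversed: they are isoelectronic (46 e⁻) and In has more protons than Cd (49 vs 48), making In³⁺ smaller. No other neighbouring pair contradicts the periodic trends, so Cd²⁺ is the ion listed too late.

Cd²⁺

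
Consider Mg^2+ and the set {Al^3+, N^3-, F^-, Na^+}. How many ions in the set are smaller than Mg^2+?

These species are isoelectronic with 10 electrons. The only difference is the number of protons: Al^3+ (Z=13), Mg^2+ (Z=12), Na^+ (Z=11), F^- (Z=9), N^3- (Z=7). The strongest nuclear pull (Al^3+) gives the smallest ion.
Relative to Mg^2+, the ions that are smaller are Al^3+. That's 1.

1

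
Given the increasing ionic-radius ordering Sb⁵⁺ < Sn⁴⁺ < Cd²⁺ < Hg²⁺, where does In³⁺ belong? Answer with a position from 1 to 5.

Work out protons and electrons: Sb⁵⁺ (Z=51, 46 e⁻), Sn⁴⁺ (Z=50, 46 e⁻), In³⁺ (Z=49, 46 e⁻), Cd²⁺ (Z=48, 46 e⁻), Hg²⁺ (Z=80, 78 e⁻). Sb⁵⁺ < Sn⁴⁺ (both 46 e⁻, Z=51>50); Sn⁴⁺ < In³⁺ (both 46 e⁻, Z=50>49); In³⁺ < Cd²⁺ (isoelectronic, higher Z=49 is smaller); Cd²⁺ < Hg²⁺ (same group, period 5 vs 6).
Putting In³⁺ in gives Sb⁵⁺ < Sn⁴⁺ < In³⁺ < Cd²⁺ < Hg²⁺; it lands at slot 3.

3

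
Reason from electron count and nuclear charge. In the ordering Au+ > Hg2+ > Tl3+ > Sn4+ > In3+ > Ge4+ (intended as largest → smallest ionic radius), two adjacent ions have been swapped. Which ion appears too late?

In3+

Scanning neighbour by neighbour, only Sn4+/In3+ violates a trend: both have 46 electrons but Z(Sn)=50 > Z(In)=49, so Sn4+ should be the smaller of the two. That makes In3+ the one sitting a position late relative to where it belongs.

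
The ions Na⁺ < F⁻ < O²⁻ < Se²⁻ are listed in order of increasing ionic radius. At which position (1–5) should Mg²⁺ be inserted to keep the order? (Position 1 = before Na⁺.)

Work out protons and electrons: Mg²⁺ has 10 e⁻ (Z=12), Na⁺ has 10 e⁻ (Z=11), F⁻ has 10 e⁻ (Z=9), O²⁻ has 10 e⁻ (Z=8), Se²⁻ has 36 e⁻ (Z=34). Mg²⁺ < Na⁺ (both 10 e⁻, Z=12>11); Na⁺ < F⁻ (isoelectronic, higher Z=11 is smaller); F⁻ < O²⁻ (both 10 e⁻, Z=9>8); O²⁻ < Se²⁻ (same group, period 2 vs 4).
Merged order: Mg²⁺ < Na⁺ < F⁻ < O²⁻ < Se²⁻ — Mg²⁺ is number 1.

1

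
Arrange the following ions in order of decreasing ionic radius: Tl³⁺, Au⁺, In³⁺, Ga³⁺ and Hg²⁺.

Ga³⁺: 28 e⁻, Z=31, In³⁺: 46 e⁻, Z=49, Tl³⁺: 78 e⁻, Z=81, Hg²⁺: 78 e⁻, Z=80, Au⁺: 78 e⁻, Z=79. Ga³⁺ < In³⁺ (same group, period 4 vs 5); In³⁺ < Tl³⁺ (same group, 1 shell fewer); Tl³⁺ < Hg²⁺ (isoelectronic, higher Z=81 is smaller); Hg²⁺ < Au⁺ (both 78 e⁻, Z=80>79).

Au⁺ > Hg²⁺ > Tl³⁺ > In³⁺ > Ga³⁺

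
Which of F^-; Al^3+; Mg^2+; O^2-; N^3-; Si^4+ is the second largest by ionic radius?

These species are isoelectronic with 10 electrons. The only difference is the number of protons: Si^4+ (Z=14), Al^3+ (Z=13), Mg^2+ (Z=12), F^- (Z=9), O^2- (Z=8), N^3- (Z=7). The strongest nuclear pull (Si^4+) gives the smallest ion.
Ordering: Si^4+ < Al^3+ < Mg^2+ < F^- < O^2- < N^3-. The second largest is O^2-.

O^2-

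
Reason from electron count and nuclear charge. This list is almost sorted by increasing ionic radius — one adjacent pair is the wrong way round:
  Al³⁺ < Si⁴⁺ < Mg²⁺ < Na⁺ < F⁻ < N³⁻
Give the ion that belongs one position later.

Al³⁺

Scanning neighbour by neighbour, only Al³⁺/Si⁴⁺ violates a trend: Si⁴⁺ and Al³⁺ share 10 electrons; the higher nuclear charge on Si (Z=14) contracts it more, so Si⁴⁺ < Al³⁺. That makes Al³⁺ the one sitting a position early relative to where it belongs.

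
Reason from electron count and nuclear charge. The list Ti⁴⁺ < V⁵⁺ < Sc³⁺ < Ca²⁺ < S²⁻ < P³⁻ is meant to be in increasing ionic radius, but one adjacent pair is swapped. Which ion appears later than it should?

Scanning neighbour by neighbour, only Ti⁴⁺/V⁵⁺ violates a trend: both have 18 electrons but Z(V)=23 > Z(Ti)=22, so V⁵⁺ should be the smaller of the two. That makes V⁵⁺ the one sitting a position late relative to where it belongs.

V⁵⁺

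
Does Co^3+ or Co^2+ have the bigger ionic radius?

For a single element, ionic radius drops as positive charge rises — Co^3+ < Co^2+.

Co^2+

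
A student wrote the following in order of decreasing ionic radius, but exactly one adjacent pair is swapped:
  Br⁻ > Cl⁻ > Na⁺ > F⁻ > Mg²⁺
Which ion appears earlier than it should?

Scanning neighbour by neighbour, only Na⁺/F⁻ violates a trend: both have 10 electrons but Z(Na)=11 > Z(F)=9, so Na⁺ should be the smaller of the two. That makes Na⁺ the one sitting a position early relative to where it belongs.

Na⁺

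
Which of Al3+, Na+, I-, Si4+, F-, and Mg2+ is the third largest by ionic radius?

Na+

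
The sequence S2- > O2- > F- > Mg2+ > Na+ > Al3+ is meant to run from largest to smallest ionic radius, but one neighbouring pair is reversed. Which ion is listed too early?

Scanning neighbour by neighbour, only Mg2+/Na+ violates a trend: they are isoelectronic (10 e⁻) and Mg has more protons than Na (12 vs 11), making Mg2+ smaller. That makes Mg2+ the one sitting a position early relative to where it belongs.

Mg2+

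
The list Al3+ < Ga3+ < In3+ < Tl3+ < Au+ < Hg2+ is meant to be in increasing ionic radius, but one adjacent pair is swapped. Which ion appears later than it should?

Hg2+

Scanning neighbour by neighbour, only Au+/Hg2+ violates a trend: both have 78 electrons but Z(Hg)=80 > Z(Au)=79, so Hg2+ should be the smaller of the two. That makes Hg2+ the one sitting a position late relative to where it belongs.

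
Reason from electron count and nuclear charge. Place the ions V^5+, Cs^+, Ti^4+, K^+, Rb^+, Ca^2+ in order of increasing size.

First list Z and electron count for each: V^5+ (Z=23, 18 e⁻), Ti^4+ (Z=22, 18 e⁻), Ca^2+ (Z=20, 18 e⁻), K^+ (Z=19, 18 e⁻), Rb^+ (Z=37, 36 e⁻), Cs^+ (Z=55, 54 e⁻). V^5+ < Ti^4+ (both 18 e⁻, Z=23>22); Ti^4+ < Ca^2+ (both 18 e⁻, Z=22>20); Ca^2+ < K^+ (both 18 e⁻, Z=20>19); K^+ < Rb^+ (same group, 1 shell fewer); Rb^+ < Cs^+ (same group, period 5 vs 6).

V^5+ < Ti^4+ < Ca^2+ < K^+ < Rb^+ < Cs^+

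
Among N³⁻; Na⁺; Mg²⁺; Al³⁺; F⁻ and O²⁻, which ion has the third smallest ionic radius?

Na⁺

All of these have 10 electrons (isoelectronic). With the same electron cloud, the ion with the most protons pulls it in tightest. Nuclear charges: Al³⁺ (Z=13), Mg²⁺ (Z=12), Na⁺ (Z=11), F⁻ (Z=9), O²⁻ (Z=8), N³⁻ (Z=7). Highest Z is smallest.
That gives Al³⁺ < Mg²⁺ < Na⁺ < F⁻ < O²⁻ < N³⁻. From the smallest end, number 3 is Na⁺.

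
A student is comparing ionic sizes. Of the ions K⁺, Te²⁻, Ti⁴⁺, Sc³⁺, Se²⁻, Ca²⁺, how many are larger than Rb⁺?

Electron counts and nuclear charges: Ti⁴⁺ has 18 e⁻ (Z=22), Sc³⁺ has 18 e⁻ (Z=21), Ca²⁺ has 18 e⁻ (Z=20), K⁺ has 18 e⁻ (Z=19), Rb⁺ has 36 e⁻ (Z=37), Se²⁻ has 36 e⁻ (Z=34), Te²⁻ has 54 e⁻ (Z=52). Ti⁴⁺ < Sc³⁺ (both 18 e⁻, Z=22>21); Sc³⁺ < Ca²⁺ (isoelectronic, higher Z=21 is smaller); Ca²⁺ < K⁺ (both 18 e⁻, Z=20>19); K⁺ < Rb⁺ (same group, 1 shell fewer); Rb⁺ < Se²⁻ (both 36 e⁻, Z=37>34); Se²⁻ < Te²⁻ (same group, period 4 vs 5).
Overall: Ti⁴⁺ < Sc³⁺ < Ca²⁺ < K⁺ < Rb⁺ < Se²⁻ < Te²⁻. Rb⁺ has 4 below it and 2 above. Count: 2.

2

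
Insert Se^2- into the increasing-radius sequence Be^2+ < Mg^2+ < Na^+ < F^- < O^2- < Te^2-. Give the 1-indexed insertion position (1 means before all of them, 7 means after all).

Be^2+ has 2 e⁻ (Z=4), Mg^2+ has 10 e⁻ (Z=12), Na^+ has 10 e⁻ (Z=11), F^- has 10 e⁻ (Z=9), O^2- has 10 e⁻ (Z=8), Se^2- has 36 e⁻ (Z=34), Te^2- has 54 e⁻ (Z=52). Be^2+ < Mg^2+ (same group, 1 shell fewer); Mg^2+ < Na^+ (both 10 e⁻, Z=12>11); Na^+ < F^- (isoelectronic, higher Z=11 is smaller); F^- < O^2- (isoelectronic, higher Z=9 is smaller); O^2- < Se^2- (same group, period 2 vs 4); Se^2- < Te^2- (same group, 1 shell fewer).
The complete sequence is Be^2+ < Mg^2+ < Na^+ < F^- < O^2- < Se^2- < Te^2-. Se^2- sits at position 6.

6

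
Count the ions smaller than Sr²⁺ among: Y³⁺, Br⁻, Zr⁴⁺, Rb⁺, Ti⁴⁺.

3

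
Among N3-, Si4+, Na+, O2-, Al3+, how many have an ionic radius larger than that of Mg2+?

3

These species are isoelectronic with 10 electrons. The only difference is the number of protons: Si4+ (Z=14), Al3+ (Z=13), Mg2+ (Z=12), Na+ (Z=11), O2- (Z=8), N3- (Z=7). The strongest nuclear pull (Si4+) gives the smallest ion.
Overall: Si4+ < Al3+ < Mg2+ < Na+ < O2- < N3-. Mg2+ has 2 below it and 3 above. That's 3.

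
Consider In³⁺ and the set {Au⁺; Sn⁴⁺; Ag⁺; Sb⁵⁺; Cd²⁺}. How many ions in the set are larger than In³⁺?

3

Sb⁵⁺: 46 e⁻, Z=51, Sn⁴⁺: 46 e⁻, Z=50, In³⁺: 46 e⁻, Z=49, Cd²⁺: 46 e⁻, Z=48, Ag⁺: 46 e⁻, Z=47, Au⁺: 78 e⁻, Z=79. Sb⁵⁺ < Sn⁴⁺ (both 46 e⁻, Z=51>50); Sn⁴⁺ < In³⁺ (isoelectronic, higher Z=50 is smaller); In³⁺ < Cd²⁺ (both 46 e⁻, Z=49>48); Cd²⁺ < Ag⁺ (isoelectronic, higher Z=48 is smaller); Ag⁺ < Au⁺ (same group, 1 shell fewer).
Ordering all of them (including In³⁺) by radius gives Sb⁵⁺ < Sn⁴⁺ < In³⁺ < Cd²⁺ < Ag⁺ < Au⁺. That's 3.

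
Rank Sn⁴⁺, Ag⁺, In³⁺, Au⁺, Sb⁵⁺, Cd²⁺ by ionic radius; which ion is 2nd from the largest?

Ag⁺

Work out protons and electrons: Sb⁵⁺ (Z=51, 46 e⁻), Sn⁴⁺ (Z=50, 46 e⁻), In³⁺ (Z=49, 46 e⁻), Cd²⁺ (Z=48, 46 e⁻), Ag⁺ (Z=47, 46 e⁻), Au⁺ (Z=79, 78 e⁻). Sb⁵⁺ < Sn⁴⁺ (both 46 e⁻, Z=51>50); Sn⁴⁺ < In³⁺ (isoelectronic, higher Z=50 is smaller); In³⁺ < Cd²⁺ (isoelectronic, higher Z=49 is smaller); Cd²⁺ < Ag⁺ (isoelectronic, higher Z=48 is smaller); Ag⁺ < Au⁺ (same group, 1 shell fewer).
So the order is Sb⁵⁺ < Sn⁴⁺ < In³⁺ < Cd²⁺ < Ag⁺ < Au⁺; the 2nd-largest ion is Ag⁺.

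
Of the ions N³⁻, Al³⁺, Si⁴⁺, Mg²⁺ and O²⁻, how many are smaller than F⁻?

3

These species are isoelectronic with 10 electrons. The only difference is the number of protons: Si⁴⁺ (Z=14), Al³⁺ (Z=13), Mg²⁺ (Z=12), F⁻ (Z=9), O²⁻ (Z=8), N³⁻ (Z=7). The strongest nuclear pull (Si⁴⁺) gives the smallest ion.
Overall: Si⁴⁺ < Al³⁺ < Mg²⁺ < F⁻ < O²⁻ < N³⁻. F⁻ has 3 below it and 2 above. That's 3.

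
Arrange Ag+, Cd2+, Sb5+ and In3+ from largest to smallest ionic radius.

All of these have 46 electrons (isoelectronic). With the same electron cloud, the ion with the most protons pulls it in tightest. Nuclear charges: Sb5+ (Z=51), In3+ (Z=49), Cd2+ (Z=48), Ag+ (Z=47). Highest Z is smallest.

Ag+ > Cd2+ > In3+ > Sb5+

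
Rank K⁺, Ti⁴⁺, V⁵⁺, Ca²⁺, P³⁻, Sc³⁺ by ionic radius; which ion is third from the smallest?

Sc³⁺

These species are isoelectronic with 18 electrons. The only difference is the number of protons: V⁵⁺ (Z=23), Ti⁴⁺ (Z=22), Sc³⁺ (Z=21), Ca²⁺ (Z=20), K⁺ (Z=19), P³⁻ (Z=15). The strongest nuclear pull (V⁵⁺) gives the smallest ion.
Full ascending order: V⁵⁺ < Ti⁴⁺ < Sc³⁺ < Ca²⁺ < K⁺ < P³⁻. Counting from the smallest, position 3 is Sc³⁺.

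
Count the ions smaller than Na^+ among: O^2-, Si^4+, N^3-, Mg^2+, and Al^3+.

Each ion has 10 electrons. The ranking follows nuclear charge in reverse — greater Z gives a smaller radius. Si^4+ (Z=14), Al^3+ (Z=13), Mg^2+ (Z=12), Na^+ (Z=11), O^2- (Z=8), N^3- (Z=7).
Overall: Si^4+ < Al^3+ < Mg^2+ < Na^+ < O^2- < N^3-. Na^+ has 3 below it and 2 above. That's 3.

3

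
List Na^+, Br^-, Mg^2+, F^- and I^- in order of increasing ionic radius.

Mg^2+ < Na^+ < F^- < Br^- < I^-

Work out protons and electrons: Mg^2+ has 10 e⁻ (Z=12), Na^+ has 10 e⁻ (Z=11), F^- has 10 e⁻ (Z=9), Br^- has 36 e⁻ (Z=35), I^- has 54 e⁻ (Z=53). Mg^2+ < Na^+ (both 10 e⁻, Z=12>11); Na^+ < F^- (isoelectronic, higher Z=11 is smaller); F^- < Br^- (same group, 2 shells fewer); Br^- < I^- (same group, period 4 vs 5).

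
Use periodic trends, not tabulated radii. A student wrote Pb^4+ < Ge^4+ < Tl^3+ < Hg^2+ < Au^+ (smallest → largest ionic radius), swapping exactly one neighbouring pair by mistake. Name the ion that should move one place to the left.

Ge^4+

Compare adjacent ions: both in group 14 with the same charge; Ge^4+ (period 4) has the smaller radius — yet in this increasing list Pb^4+ sits before Ge^4+. Nothing else is reversed, so Ge^4+ should move one place to the left.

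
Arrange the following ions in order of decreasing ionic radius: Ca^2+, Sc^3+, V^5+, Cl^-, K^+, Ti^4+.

Cl^- > K^+ > Ca^2+ > Sc^3+ > Ti^4+ > V^5+

Isoelectronic series (18 e⁻ each). Size is set by nuclear charge: more protons means a smaller ion. V^5+ (Z=23), Ti^4+ (Z=22), Sc^3+ (Z=21), Ca^2+ (Z=20), K^+ (Z=19), Cl^- (Z=17).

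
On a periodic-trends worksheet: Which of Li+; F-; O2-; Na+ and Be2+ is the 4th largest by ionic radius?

Electron counts and nuclear charges: Be2+ has 2 e⁻ (Z=4), Li+ has 2 e⁻ (Z=3), Na+ has 10 e⁻ (Z=11), F- has 10 e⁻ (Z=9), O2- has 10 e⁻ (Z=8). Be2+ < Li+ (isoelectronic, higher Z=4 is smaller); Li+ < Na+ (same group, 1 shell fewer); Na+ < F- (isoelectronic, higher Z=11 is smaller); F- < O2- (isoelectronic, higher Z=9 is smaller).
That gives Be2+ < Li+ < Na+ < F- < O2-. From the largest end, number 4 is Li+.

Li+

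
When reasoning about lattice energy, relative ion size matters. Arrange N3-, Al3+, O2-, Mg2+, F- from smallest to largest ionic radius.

Al3+ < Mg2+ < F- < O2- < N3-

These species are isoelectronic with 10 electrons. The only difference is the number of protons: Al3+ (Z=13), Mg2+ (Z=12), F- (Z=9), O2- (Z=8), N3- (Z=7). The strongest nuclear pull (Al3+) gives the smallest ion.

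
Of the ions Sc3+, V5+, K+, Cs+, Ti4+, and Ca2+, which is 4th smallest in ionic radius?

Ca2+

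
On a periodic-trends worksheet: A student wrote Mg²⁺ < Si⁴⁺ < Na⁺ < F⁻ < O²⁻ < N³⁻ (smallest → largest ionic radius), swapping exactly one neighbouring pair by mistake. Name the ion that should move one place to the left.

Scanning neighbour by neighbour, only Mg²⁺/Si⁴⁺ violates a trend: both have 10 electrons but Z(Si)=14 > Z(Mg)=12, so Si⁴⁺ should be the smaller of the two. That makes Si⁴⁺ the one sitting a position late relative to where it belongs.

Si⁴⁺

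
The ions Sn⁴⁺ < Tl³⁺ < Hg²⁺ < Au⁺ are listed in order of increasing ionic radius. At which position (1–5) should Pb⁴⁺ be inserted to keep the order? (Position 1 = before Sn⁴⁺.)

2

Sn⁴⁺ has 46 e⁻ (Z=50), Pb⁴⁺ has 78 e⁻ (Z=82), Tl³⁺ has 78 e⁻ (Z=81), Hg²⁺ has 78 e⁻ (Z=80), Au⁺ has 78 e⁻ (Z=79). Sn⁴⁺ < Pb⁴⁺ (same group, 1 shell fewer); Pb⁴⁺ < Tl³⁺ (isoelectronic, higher Z=82 is smaller); Tl³⁺ < Hg²⁺ (both 78 e⁻, Z=81>80); Hg²⁺ < Au⁺ (isoelectronic, higher Z=80 is smaller).
The complete sequence is Sn⁴⁺ < Pb⁴⁺ < Tl³⁺ < Hg²⁺ < Au⁺. Pb⁴⁺ sits at position 2.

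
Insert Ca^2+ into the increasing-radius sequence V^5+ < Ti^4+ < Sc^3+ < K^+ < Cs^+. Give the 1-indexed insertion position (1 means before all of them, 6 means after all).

4

V^5+: 18 e⁻, Z=23, Ti^4+: 18 e⁻, Z=22, Sc^3+: 18 e⁻, Z=21, Ca^2+: 18 e⁻, Z=20, K^+: 18 e⁻, Z=19, Cs^+: 54 e⁻, Z=55. V^5+ < Ti^4+ (both 18 e⁻, Z=23>22); Ti^4+ < Sc^3+ (isoelectronic, higher Z=22 is smaller); Sc^3+ < Ca^2+ (isoelectronic, higher Z=21 is smaller); Ca^2+ < K^+ (isoelectronic, higher Z=20 is smaller); K^+ < Cs^+ (same group, period 4 vs 6).
Putting Ca^2+ in gives V^5+ < Ti^4+ < Sc^3+ < Ca^2+ < K^+ < Cs^+; it lands at slot 4.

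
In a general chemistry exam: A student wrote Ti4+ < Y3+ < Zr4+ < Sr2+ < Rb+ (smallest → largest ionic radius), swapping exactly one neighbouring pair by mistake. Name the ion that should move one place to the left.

Zr4+

Scanning neighbour by neighbour, only Y3+/Zr4+ violates a trend: both have 36 electrons but Z(Zr)=40 > Z(Y)=39, so Zr4+ should be the smaller of the two. That makes Zr4+ the one sitting a position late relative to where it belongs.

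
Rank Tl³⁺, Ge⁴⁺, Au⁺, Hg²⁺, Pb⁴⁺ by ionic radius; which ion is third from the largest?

Tabulating Z and e⁻: Ge⁴⁺ has 28 e⁻ (Z=32), Pb⁴⁺ has 78 e⁻ (Z=82), Tl³⁺ has 78 e⁻ (Z=81), Hg²⁺ has 78 e⁻ (Z=80), Au⁺ has 78 e⁻ (Z=79). Ge⁴⁺ < Pb⁴⁺ (same group, period 4 vs 6); Pb⁴⁺ < Tl³⁺ (both 78 e⁻, Z=82>81); Tl³⁺ < Hg²⁺ (both 78 e⁻, Z=81>80); Hg²⁺ < Au⁺ (both 78 e⁻, Z=80>79).
Ordering: Ge⁴⁺ < Pb⁴⁺ < Tl³⁺ < Hg²⁺ < Au⁺. The third largest is Tl³⁺.

Tl³⁺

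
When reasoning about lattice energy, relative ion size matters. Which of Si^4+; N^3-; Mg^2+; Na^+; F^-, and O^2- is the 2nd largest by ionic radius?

O^2-

Each ion has 10 electrons. The ranking follows nuclear charge in reverse — greater Z gives a smaller radius. Si^4+ (Z=14), Mg^2+ (Z=12), Na^+ (Z=11), F^- (Z=9), O^2- (Z=8), N^3- (Z=7).
That gives Si^4+ < Mg^2+ < Na^+ < F^- < O^2- < N^3-. From the largest end, number 2 is O^2-.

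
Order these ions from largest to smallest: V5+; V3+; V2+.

V2+ > V3+ > V5+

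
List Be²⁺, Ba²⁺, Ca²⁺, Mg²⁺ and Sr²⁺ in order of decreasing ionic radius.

Ba²⁺ > Sr²⁺ > Ca²⁺ > Mg²⁺ > Be²⁺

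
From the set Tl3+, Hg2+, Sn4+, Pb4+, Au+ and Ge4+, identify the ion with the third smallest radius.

Pb4+

First list Z and electron count for each: Ge4+ has 28 e⁻ (Z=32), Sn4+ has 46 e⁻ (Z=50), Pb4+ has 78 e⁻ (Z=82), Tl3+ has 78 e⁻ (Z=81), Hg2+ has 78 e⁻ (Z=80), Au+ has 78 e⁻ (Z=79). Ge4+ < Sn4+ (same group, 1 shell fewer); Sn4+ < Pb4+ (same group, 1 shell fewer); Pb4+ < Tl3+ (both 78 e⁻, Z=82>81); Tl3+ < Hg2+ (both 78 e⁻, Z=81>80); Hg2+ < Au+ (isoelectronic, higher Z=80 is smaller).
So the order is Ge4+ < Sn4+ < Pb4+ < Tl3+ < Hg2+ < Au+; the 3rd-smallest ion is Pb4+.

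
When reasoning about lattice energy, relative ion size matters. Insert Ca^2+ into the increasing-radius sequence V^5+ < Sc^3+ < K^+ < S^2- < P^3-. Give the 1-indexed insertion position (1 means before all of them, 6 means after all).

Isoelectronic series (18 e⁻ each). Size is set by nuclear charge: more protons means a smaller ion. V^5+ (Z=23), Sc^3+ (Z=21), Ca^2+ (Z=20), K^+ (Z=19), S^2- (Z=16), P^3- (Z=15).
The complete sequence is V^5+ < Sc^3+ < Ca^2+ < K^+ < S^2- < P^3-. Ca^2+ sits at position 3.

3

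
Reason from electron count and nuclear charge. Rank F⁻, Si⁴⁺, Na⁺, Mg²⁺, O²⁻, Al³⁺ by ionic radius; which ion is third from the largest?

Na⁺

Each ion has 10 electrons. The ranking follows nuclear charge in reverse — greater Z gives a smaller radius. Si⁴⁺ (Z=14), Al³⁺ (Z=13), Mg²⁺ (Z=12), Na⁺ (Z=11), F⁻ (Z=9), O²⁻ (Z=8).
That gives Si⁴⁺ < Al³⁺ < Mg²⁺ < Na⁺ < F⁻ < O²⁻. From the largest end, number 3 is Na⁺.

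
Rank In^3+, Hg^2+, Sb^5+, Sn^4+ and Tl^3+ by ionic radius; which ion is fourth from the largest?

Sn^4+

Work out protons and electrons: Sb^5+ has 46 e⁻ (Z=51), Sn^4+ has 46 e⁻ (Z=50), In^3+ has 46 e⁻ (Z=49), Tl^3+ has 78 e⁻ (Z=81), Hg^2+ has 78 e⁻ (Z=80). Sb^5+ < Sn^4+ (isoelectronic, higher Z=51 is smaller); Sn^4+ < In^3+ (both 46 e⁻, Z=50>49); In^3+ < Tl^3+ (same group, period 5 vs 6); Tl^3+ < Hg^2+ (isoelectronic, higher Z=81 is smaller).
That gives Sb^5+ < Sn^4+ < In^3+ < Tl^3+ < Hg^2+. From the largest end, number 4 is Sn^4+.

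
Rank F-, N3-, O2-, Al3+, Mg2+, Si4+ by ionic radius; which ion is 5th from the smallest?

Each ion has 10 electrons. The ranking follows nuclear charge in reverse — greater Z gives a smaller radius. Si4+ (Z=14), Al3+ (Z=13), Mg2+ (Z=12), F- (Z=9), O2- (Z=8), N3- (Z=7).
Full ascending order: Si4+ < Al3+ < Mg2+ < F- < O2- < N3-. Counting from the smallest, position 5 is O2-.

O2-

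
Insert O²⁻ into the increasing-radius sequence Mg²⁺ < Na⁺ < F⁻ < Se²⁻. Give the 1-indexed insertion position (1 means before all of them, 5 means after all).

Mg²⁺ has 10 e⁻ (Z=12), Na⁺ has 10 e⁻ (Z=11), F⁻ has 10 e⁻ (Z=9), O²⁻ has 10 e⁻ (Z=8), Se²⁻ has 36 e⁻ (Z=34). Mg²⁺ < Na⁺ (isoelectronic, higher Z=12 is smaller); Na⁺ < F⁻ (isoelectronic, higher Z=11 is smaller); F⁻ < O²⁻ (both 10 e⁻, Z=9>8); O²⁻ < Se²⁻ (same group, period 2 vs 4).
With O²⁻ included the full order is Mg²⁺ < Na⁺ < F⁻ < O²⁻ < Se²⁻, so it takes position 4.

4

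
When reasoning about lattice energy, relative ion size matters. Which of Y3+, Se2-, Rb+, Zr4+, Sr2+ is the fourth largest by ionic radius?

These species are isoelectronic with 36 electrons. The only difference is the number of protons: Zr4+ (Z=40), Y3+ (Z=39), Sr2+ (Z=38), Rb+ (Z=37), Se2- (Z=34). The strongest nuclear pull (Zr4+) gives the smallest ion.
Full ascending order: Zr4+ < Y3+ < Sr2+ < Rb+ < Se2-. Counting from the largest, position 4 is Y3+.

Y3+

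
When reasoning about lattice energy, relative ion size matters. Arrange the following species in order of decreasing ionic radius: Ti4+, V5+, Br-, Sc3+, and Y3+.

Br- > Y3+ > Sc3+ > Ti4+ > V5+

Tabulating Z and e⁻: V5+: 18 e⁻, Z=23, Ti4+: 18 e⁻, Z=22, Sc3+: 18 e⁻, Z=21, Y3+: 36 e⁻, Z=39, Br-: 36 e⁻, Z=35. V5+ < Ti4+ (both 18 e⁻, Z=23>22); Ti4+ < Sc3+ (both 18 e⁻, Z=22>21); Sc3+ < Y3+ (same group, period 4 vs 5); Y3+ < Br- (isoelectronic, higher Z=39 is smaller).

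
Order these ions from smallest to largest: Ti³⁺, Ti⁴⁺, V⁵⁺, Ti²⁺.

V⁵⁺ < Ti⁴⁺ < Ti³⁺ < Ti²⁺

Tabulating Z and e⁻: V⁵⁺ (Z=23, 18 e⁻), Ti⁴⁺ (Z=22, 18 e⁻), Ti³⁺ (Z=22, 19 e⁻), Ti²⁺ (Z=22, 20 e⁻). V⁵⁺ < Ti⁴⁺ (isoelectronic, higher Z=23 is smaller); Ti⁴⁺ < Ti³⁺ (higher charge on the same element); Ti³⁺ < Ti²⁺ (higher charge on the same element).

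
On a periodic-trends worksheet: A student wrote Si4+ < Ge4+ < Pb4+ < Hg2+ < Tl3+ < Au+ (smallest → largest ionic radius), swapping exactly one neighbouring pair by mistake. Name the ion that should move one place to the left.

Check each adjacent pair. Hg2+ and Tl3+ are reversed: they are isoelectronic (78 e⁻) and Tl has more protons than Hg (81 vs 80), making Tl3+ smaller. No other neighbouring pair contradicts the periodic trends, so Tl3+ is the ion listed too late.

Tl3+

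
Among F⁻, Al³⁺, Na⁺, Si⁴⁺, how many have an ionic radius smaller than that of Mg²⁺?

2

All of these have 10 electrons (isoelectronic). With the same electron cloud, the ion with the most protons pulls it in tightest. Nuclear charges: Si⁴⁺ (Z=14), Al³⁺ (Z=13), Mg²⁺ (Z=12), Na⁺ (Z=11), F⁻ (Z=9). Highest Z is smallest.
Ordering all of them (including Mg²⁺) by radius gives Si⁴⁺ < Al³⁺ < Mg²⁺ < Na⁺ < F⁻. Count: 2.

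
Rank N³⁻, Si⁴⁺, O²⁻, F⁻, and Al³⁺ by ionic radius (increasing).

Isoelectronic series (10 e⁻ each). Size is set by nuclear charge: more protons means a smaller ion. Si⁴⁺ (Z=14), Al³⁺ (Z=13), F⁻ (Z=9), O²⁻ (Z=8), N³⁻ (Z=7).

Si⁴⁺ < Al³⁺ < F⁻ < O²⁻ < N³⁻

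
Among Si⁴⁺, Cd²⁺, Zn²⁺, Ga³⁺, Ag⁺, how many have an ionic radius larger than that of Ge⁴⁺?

4

Electron counts and nuclear charges: Si⁴⁺: 10 e⁻, Z=14, Ge⁴⁺: 28 e⁻, Z=32, Ga³⁺: 28 e⁻, Z=31, Zn²⁺: 28 e⁻, Z=30, Cd²⁺: 46 e⁻, Z=48, Ag⁺: 46 e⁻, Z=47. Si⁴⁺ < Ge⁴⁺ (same group, period 3 vs 4); Ge⁴⁺ < Ga³⁺ (both 28 e⁻, Z=32>31); Ga³⁺ < Zn²⁺ (isoelectronic, higher Z=31 is smaller); Zn²⁺ < Cd²⁺ (same group, 1 shell fewer); Cd²⁺ < Ag⁺ (both 46 e⁻, Z=48>47).
Relative to Ge⁴⁺, the ions that are larger are Ga³⁺, Zn²⁺, Cd²⁺, Ag⁺. Count: 4.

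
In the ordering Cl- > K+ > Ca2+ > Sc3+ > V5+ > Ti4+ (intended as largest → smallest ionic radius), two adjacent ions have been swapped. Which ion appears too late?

Ti4+

The pair V5+, Ti4+ is the wrong way round — V5+ and Ti4+ share 18 electrons; the higher nuclear charge on V (Z=23) contracts it more, so V5+ < Ti4+. All other adjacent pairs agree with periodic trends, so Ti4+ is the misplaced ion.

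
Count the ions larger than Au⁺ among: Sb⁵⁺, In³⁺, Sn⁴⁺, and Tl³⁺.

0

First list Z and electron count for each: Sb⁵⁺ has 46 e⁻ (Z=51), Sn⁴⁺ has 46 e⁻ (Z=50), In³⁺ has 46 e⁻ (Z=49), Tl³⁺ has 78 e⁻ (Z=81), Au⁺ has 78 e⁻ (Z=79). Sb⁵⁺ < Sn⁴⁺ (isoelectronic, higher Z=51 is smaller); Sn⁴⁺ < In³⁺ (both 46 e⁻, Z=50>49); In³⁺ < Tl³⁺ (same group, period 5 vs 6); Tl³⁺ < Au⁺ (both 78 e⁻, Z=81>79).
Overall: Sb⁵⁺ < Sn⁴⁺ < In³⁺ < Tl³⁺ < Au⁺. Au⁺ has 4 below it and 0 above. So 0 are larger.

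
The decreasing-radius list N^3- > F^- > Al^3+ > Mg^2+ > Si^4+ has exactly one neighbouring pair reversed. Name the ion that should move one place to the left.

Mg^2+

Scanning neighbour by neighbour, only Al^3+/Mg^2+ violates a trend: both have 10 electrons but Z(Al)=13 > Z(Mg)=12, so Al^3+ should be the smaller of the two. That makes Mg^2+ the one sitting a position late relative to where it belongs.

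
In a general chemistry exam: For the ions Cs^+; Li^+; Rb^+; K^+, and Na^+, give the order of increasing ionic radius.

Same group, same charge. Going down the group adds an extra shell of electrons, so the ion gets larger: Li^+ is highest in the group and smallest.

Li^+ < Na^+ < K^+ < Rb^+ < Cs^+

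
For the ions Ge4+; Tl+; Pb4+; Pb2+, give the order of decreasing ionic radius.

Tl+ > Pb2+ > Pb4+ > Ge4+

Tabulating Z and e⁻: Ge4+ has 28 e⁻ (Z=32), Pb4+ has 78 e⁻ (Z=82), Pb2+ has 80 e⁻ (Z=82), Tl+ has 80 e⁻ (Z=81). Ge4+ < Pb4+ (same group, 2 shells fewer); Pb4+ < Pb2+ (higher charge on the same element); Pb2+ < Tl+ (both 80 e⁻, Z=82>81).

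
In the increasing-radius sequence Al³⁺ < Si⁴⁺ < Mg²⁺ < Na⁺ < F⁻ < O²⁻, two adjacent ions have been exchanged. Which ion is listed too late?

Si⁴⁺

Check each adjacent pair. Al³⁺ and Si⁴⁺ are reversed: they are isoelectronic (10 e⁻) and Si has more protons than Al (14 vs 13), making Si⁴⁺ smaller. No other neighbouring pair contradicts the periodic trends, so Si⁴⁺ is the ion listed too late.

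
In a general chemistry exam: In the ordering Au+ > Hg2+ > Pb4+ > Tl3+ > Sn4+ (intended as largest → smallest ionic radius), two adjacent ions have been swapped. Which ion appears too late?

Compare adjacent ions: Pb4+ and Tl3+ share 78 electrons; the higher nuclear charge on Pb (Z=82) contracts it more, so Pb4+ < Tl3+ — yet in this decreasing list Pb4+ sits before Tl3+. Nothing else is reversed, so Tl3+ should move one place to the left.

Tl3+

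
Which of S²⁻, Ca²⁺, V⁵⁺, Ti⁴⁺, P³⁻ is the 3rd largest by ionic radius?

Ca²⁺

Isoelectronic series (18 e⁻ each). Size is set by nuclear charge: more protons means a smaller ion. V⁵⁺ (Z=23), Ti⁴⁺ (Z=22), Ca²⁺ (Z=20), S²⁻ (Z=16), P³⁻ (Z=15).
So the order is V⁵⁺ < Ti⁴⁺ < Ca²⁺ < S²⁻ < P³⁻; the 3rd-largest ion is Ca²⁺.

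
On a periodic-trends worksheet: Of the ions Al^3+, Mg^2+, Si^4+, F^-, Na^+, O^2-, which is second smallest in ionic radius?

Isoelectronic series (10 e⁻ each). Size is set by nuclear charge: more protons means a smaller ion. Si^4+ (Z=14), Al^3+ (Z=13), Mg^2+ (Z=12), Na^+ (Z=11), F^- (Z=9), O^2- (Z=8).
So the order is Si^4+ < Al^3+ < Mg^2+ < Na^+ < F^- < O^2-; the 2nd-smallest ion is Al^3+.

Al^3+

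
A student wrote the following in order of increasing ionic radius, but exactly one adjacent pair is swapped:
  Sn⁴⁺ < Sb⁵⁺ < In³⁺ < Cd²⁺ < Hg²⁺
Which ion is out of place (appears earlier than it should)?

Sn⁴⁺

The pair Sn⁴⁺, Sb⁵⁺ is the wrong way round — they are isoelectronic (46 e⁻) and Sb has more protons than Sn (51 vs 50), making Sb⁵⁺ smaller. All other adjacent pairs agree with periodic trends, so Sn⁴⁺ is the misplaced ion.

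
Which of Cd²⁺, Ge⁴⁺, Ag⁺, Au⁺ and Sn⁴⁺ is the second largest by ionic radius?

Ag⁺

Ge⁴⁺ (Z=32, 28 e⁻), Sn⁴⁺ (Z=50, 46 e⁻), Cd²⁺ (Z=48, 46 e⁻), Ag⁺ (Z=47, 46 e⁻), Au⁺ (Z=79, 78 e⁻). Ge⁴⁺ < Sn⁴⁺ (same group, 1 shell fewer); Sn⁴⁺ < Cd²⁺ (isoelectronic, higher Z=50 is smaller); Cd²⁺ < Ag⁺ (both 46 e⁻, Z=48>47); Ag⁺ < Au⁺ (same group, period 5 vs 6).
Ordering: Ge⁴⁺ < Sn⁴⁺ < Cd²⁺ < Ag⁺ < Au⁺. The second largest is Ag⁺.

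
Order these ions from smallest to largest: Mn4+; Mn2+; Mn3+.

For a single element, ionic radius drops as positive charge rises — Mn4+ < Mn2+.

Mn4+ < Mn3+ < Mn2+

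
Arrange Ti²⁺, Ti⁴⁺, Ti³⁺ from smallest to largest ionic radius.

For a single element, ionic radius drops as positive charge rises — Ti⁴⁺ < Ti²⁺.

Ti⁴⁺ < Ti³⁺ < Ti²⁺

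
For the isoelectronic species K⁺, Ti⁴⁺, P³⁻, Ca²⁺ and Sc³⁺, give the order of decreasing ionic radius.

All of these have 18 electrons (isoelectronic). With the same electron cloud, the ion with the most protons pulls it in tightest. Nuclear charges: Ti⁴⁺ (Z=22), Sc³⁺ (Z=21), Ca²⁺ (Z=20), K⁺ (Z=19), P³⁻ (Z=15). Highest Z is smallest.

P³⁻ > K⁺ > Ca²⁺ > Sc³⁺ > Ti⁴⁺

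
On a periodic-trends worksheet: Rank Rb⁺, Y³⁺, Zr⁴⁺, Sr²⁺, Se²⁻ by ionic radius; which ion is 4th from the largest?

All of these have 36 electrons (isoelectronic). With the same electron cloud, the ion with the most protons pulls it in tightest. Nuclear charges: Zr⁴⁺ (Z=40), Y³⁺ (Z=39), Sr²⁺ (Z=38), Rb⁺ (Z=37), Se²⁻ (Z=34). Highest Z is smallest.
That gives Zr⁴⁺ < Y³⁺ < Sr²⁺ < Rb⁺ < Se²⁻. From the largest end, number 4 is Y³⁺.

Y³⁺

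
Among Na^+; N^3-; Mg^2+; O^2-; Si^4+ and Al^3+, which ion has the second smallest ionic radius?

These species are isoelectronic with 10 electrons. The only difference is the number of protons: Si^4+ (Z=14), Al^3+ (Z=13), Mg^2+ (Z=12), Na^+ (Z=11), O^2- (Z=8), N^3- (Z=7). The strongest nuclear pull (Si^4+) gives the smallest ion.
Full ascending order: Si^4+ < Al^3+ < Mg^2+ < Na^+ < O^2- < N^3-. Counting from the smallest, position 2 is Al^3+.

Al^3+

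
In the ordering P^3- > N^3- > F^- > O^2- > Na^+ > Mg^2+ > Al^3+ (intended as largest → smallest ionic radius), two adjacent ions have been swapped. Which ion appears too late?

O^2-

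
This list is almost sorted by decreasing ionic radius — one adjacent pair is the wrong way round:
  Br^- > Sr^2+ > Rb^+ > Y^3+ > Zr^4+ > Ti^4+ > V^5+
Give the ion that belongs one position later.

Scanning neighbour by neighbour, only Sr^2+/Rb^+ violates a trend: Sr^2+ and Rb^+ share 36 electrons; the higher nuclear charge on Sr (Z=38) contracts it more, so Sr^2+ < Rb^+. That makes Sr^2+ the one sitting a position early relative to where it belongs.

Sr^2+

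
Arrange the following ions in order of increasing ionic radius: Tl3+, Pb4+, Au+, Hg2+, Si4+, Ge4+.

Si4+ < Ge4+ < Pb4+ < Tl3+ < Hg2+ < Au+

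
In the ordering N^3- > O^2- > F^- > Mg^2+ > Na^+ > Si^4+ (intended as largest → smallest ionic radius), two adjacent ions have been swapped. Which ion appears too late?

Scanning neighbour by neighbour, only Mg^2+/Na^+ violates a trend: they are isoelectronic (10 e⁻) and Mg has more protons than Na (12 vs 11), making Mg^2+ smaller. That makes Na^+ the one sitting a position late relative to where it belongs.

Na^+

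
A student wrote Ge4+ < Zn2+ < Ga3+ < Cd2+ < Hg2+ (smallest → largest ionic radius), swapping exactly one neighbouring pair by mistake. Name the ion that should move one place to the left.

Ga3+

Scanning neighbour by neighbour, only Zn2+/Ga3+ violates a trend: they are isoelectronic (28 e⁻) and Ga has more protons than Zn (31 vs 30), making Ga3+ smaller. That makes Ga3+ the one sitting a position late relative to where it belongs.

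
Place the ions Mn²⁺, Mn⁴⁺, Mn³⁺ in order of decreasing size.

These are all Mn ions. Removing more electrons (higher positive charge) pulls the remaining electrons in closer, so Mn⁴⁺ is smallest and Mn²⁺ is largest.

Mn²⁺ > Mn³⁺ > Mn⁴⁺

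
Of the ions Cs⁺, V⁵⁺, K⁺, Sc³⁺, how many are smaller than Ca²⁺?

First list Z and electron count for each: V⁵⁺ (Z=23, 18 e⁻), Sc³⁺ (Z=21, 18 e⁻), Ca²⁺ (Z=20, 18 e⁻), K⁺ (Z=19, 18 e⁻), Cs⁺ (Z=55, 54 e⁻). V⁵⁺ < Sc³⁺ (both 18 e⁻, Z=23>21); Sc³⁺ < Ca²⁺ (both 18 e⁻, Z=21>20); Ca²⁺ < K⁺ (both 18 e⁻, Z=20>19); K⁺ < Cs⁺ (same group, period 4 vs 6).
Overall: V⁵⁺ < Sc³⁺ < Ca²⁺ < K⁺ < Cs⁺. Ca²⁺ has 2 below it and 2 above. So 2 are smaller.

2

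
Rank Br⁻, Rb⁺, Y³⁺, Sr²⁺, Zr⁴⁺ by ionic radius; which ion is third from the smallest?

Each ion has 36 electrons. The ranking follows nuclear charge in reverse — greater Z gives a smaller radius. Zr⁴⁺ (Z=40), Y³⁺ (Z=39), Sr²⁺ (Z=38), Rb⁺ (Z=37), Br⁻ (Z=35).
Full ascending order: Zr⁴⁺ < Y³⁺ < Sr²⁺ < Rb⁺ < Br⁻. Counting from the smallest, position 3 is Sr²⁺.

Sr²⁺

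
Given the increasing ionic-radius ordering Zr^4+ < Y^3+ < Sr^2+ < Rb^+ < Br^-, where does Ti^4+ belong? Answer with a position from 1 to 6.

Work out protons and electrons: Ti^4+ (Z=22, 18 e⁻), Zr^4+ (Z=40, 36 e⁻), Y^3+ (Z=39, 36 e⁻), Sr^2+ (Z=38, 36 e⁻), Rb^+ (Z=37, 36 e⁻), Br^- (Z=35, 36 e⁻). Ti^4+ < Zr^4+ (same group, period 4 vs 5); Zr^4+ < Y^3+ (isoelectronic, higher Z=40 is smaller); Y^3+ < Sr^2+ (both 36 e⁻, Z=39>38); Sr^2+ < Rb^+ (both 36 e⁻, Z=38>37); Rb^+ < Br^- (isoelectronic, higher Z=37 is smaller).
The complete sequence is Ti^4+ < Zr^4+ < Y^3+ < Sr^2+ < Rb^+ < Br^-. Ti^4+ sits at position 1.

1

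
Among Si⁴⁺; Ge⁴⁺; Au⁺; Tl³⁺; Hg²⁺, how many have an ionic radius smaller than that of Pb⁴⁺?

Electron counts and nuclear charges: Si⁴⁺: 10 e⁻, Z=14, Ge⁴⁺: 28 e⁻, Z=32, Pb⁴⁺: 78 e⁻, Z=82, Tl³⁺: 78 e⁻, Z=81, Hg²⁺: 78 e⁻, Z=80, Au⁺: 78 e⁻, Z=79. Si⁴⁺ < Ge⁴⁺ (same group, period 3 vs 4); Ge⁴⁺ < Pb⁴⁺ (same group, period 4 vs 6); Pb⁴⁺ < Tl³⁺ (isoelectronic, higher Z=82 is smaller); Tl³⁺ < Hg²⁺ (isoelectronic, higher Z=81 is smaller); Hg²⁺ < Au⁺ (isoelectronic, higher Z=80 is smaller).
Relative to Pb⁴⁺, the ions that are smaller are Si⁴⁺, Ge⁴⁺. So 2 are smaller.

2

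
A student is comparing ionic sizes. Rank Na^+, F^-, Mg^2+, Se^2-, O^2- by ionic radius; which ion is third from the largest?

First list Z and electron count for each: Mg^2+ (Z=12, 10 e⁻), Na^+ (Z=11, 10 e⁻), F^- (Z=9, 10 e⁻), O^2- (Z=8, 10 e⁻), Se^2- (Z=34, 36 e⁻). Mg^2+ < Na^+ (isoelectronic, higher Z=12 is smaller); Na^+ < F^- (isoelectronic, higher Z=11 is smaller); F^- < O^2- (both 10 e⁻, Z=9>8); O^2- < Se^2- (same group, 2 shells fewer).
Full ascending order: Mg^2+ < Na^+ < F^- < O^2- < Se^2-. Counting from the largest, position 3 is F^-.

F^-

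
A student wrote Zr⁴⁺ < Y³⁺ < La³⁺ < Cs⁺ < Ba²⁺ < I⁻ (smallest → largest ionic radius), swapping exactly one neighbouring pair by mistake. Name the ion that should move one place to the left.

Ba²⁺

Check each adjacent pair. Cs⁺ and Ba²⁺ are reversed: they are isoelectronic (54 e⁻) and Ba has more protons than Cs (56 vs 55), making Ba²⁺ smaller. No other neighbouring pair contradicts the periodic trends, so Ba²⁺ is the ion listed too late.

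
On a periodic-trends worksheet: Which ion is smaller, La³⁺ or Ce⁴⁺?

Ce⁴⁺

Each ion has 54 electrons. The ranking follows nuclear charge in reverse — greater Z gives a smaller radius. Ce⁴⁺ (Z=58), La³⁺ (Z=57).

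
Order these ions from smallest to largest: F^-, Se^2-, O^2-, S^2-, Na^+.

Na^+ (Z=11, 10 e⁻), F^- (Z=9, 10 e⁻), O^2- (Z=8, 10 e⁻), S^2- (Z=16, 18 e⁻), Se^2- (Z=34, 36 e⁻). Na^+ < F^- (isoelectronic, higher Z=11 is smaller); F^- < O^2- (isoelectronic, higher Z=9 is smaller); O^2- < S^2- (same group, period 2 vs 3); S^2- < Se^2- (same group, 1 shell fewer).

Na^+ < F^- < O^2- < S^2- < Se^2-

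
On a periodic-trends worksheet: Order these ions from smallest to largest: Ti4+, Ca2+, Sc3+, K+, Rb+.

Work out protons and electrons: Ti4+: 18 e⁻, Z=22, Sc3+: 18 e⁻, Z=21, Ca2+: 18 e⁻, Z=20, K+: 18 e⁻, Z=19, Rb+: 36 e⁻, Z=37. Ti4+ < Sc3+ (both 18 e⁻, Z=22>21); Sc3+ < Ca2+ (isoelectronic, higher Z=21 is smaller); Ca2+ < K+ (isoelectronic, higher Z=20 is smaller); K+ < Rb+ (same group, period 4 vs 5).

Ti4+ < Sc3+ < Ca2+ < K+ < Rb+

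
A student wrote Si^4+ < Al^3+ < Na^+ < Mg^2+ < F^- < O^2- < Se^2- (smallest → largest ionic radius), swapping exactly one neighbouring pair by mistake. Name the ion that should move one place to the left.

Mg^2+

Scanning neighbour by neighbour, only Na^+/Mg^2+ violates a trend: Mg^2+ and Na^+ share 10 electrons; the higher nuclear charge on Mg (Z=12) contracts it more, so Mg^2+ < Na^+. That makes Mg^2+ the one sitting a position late relative to where it belongs.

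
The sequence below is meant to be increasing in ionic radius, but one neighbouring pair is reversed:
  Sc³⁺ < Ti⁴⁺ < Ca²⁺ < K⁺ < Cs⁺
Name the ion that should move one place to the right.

The pair Sc³⁺, Ti⁴⁺ is the wrong way round — both have 18 electrons but Z(Ti)=22 > Z(Sc)=21, so Ti⁴⁺ should be the smaller of the two. All other adjacent pairs agree with periodic trends, so Sc³⁺ is the misplaced ion.

Sc³⁺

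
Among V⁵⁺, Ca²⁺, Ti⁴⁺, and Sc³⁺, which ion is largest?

Ca²⁺

All of these have 18 electrons (isoelectronic). With the same electron cloud, the ion with the most protons pulls it in tightest. Nuclear charges: V⁵⁺ (Z=23), Ti⁴⁺ (Z=22), Sc³⁺ (Z=21), Ca²⁺ (Z=20). Highest Z is smallest.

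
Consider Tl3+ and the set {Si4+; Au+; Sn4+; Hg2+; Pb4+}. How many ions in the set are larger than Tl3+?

2

Electron counts and nuclear charges: Si4+ (Z=14, 10 e⁻), Sn4+ (Z=50, 46 e⁻), Pb4+ (Z=82, 78 e⁻), Tl3+ (Z=81, 78 e⁻), Hg2+ (Z=80, 78 e⁻), Au+ (Z=79, 78 e⁻). Si4+ < Sn4+ (same group, 2 shells fewer); Sn4+ < Pb4+ (same group, 1 shell fewer); Pb4+ < Tl3+ (isoelectronic, higher Z=82 is smaller); Tl3+ < Hg2+ (both 78 e⁻, Z=81>80); Hg2+ < Au+ (both 78 e⁻, Z=80>79).
Ordering all of them (including Tl3+) by radius gives Si4+ < Sn4+ < Pb4+ < Tl3+ < Hg2+ < Au+. That's 2.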